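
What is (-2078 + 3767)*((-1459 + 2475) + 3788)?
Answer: 8113956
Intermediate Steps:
(-2078 + 3767)*((-1459 + 2475) + 3788) = 1689*(1016 + 3788) = 1689*4804 = 8113956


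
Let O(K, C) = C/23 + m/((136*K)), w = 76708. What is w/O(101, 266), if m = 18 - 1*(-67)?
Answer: 1425541472/215043 ≈ 6629.1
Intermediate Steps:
m = 85 (m = 18 + 67 = 85)
O(K, C) = C/23 + 5/(8*K) (O(K, C) = C/23 + 85/((136*K)) = C*(1/23) + 85*(1/(136*K)) = C/23 + 5/(8*K))
w/O(101, 266) = 76708/((1/23)*266 + (5/8)/101) = 76708/(266/23 + (5/8)*(1/101)) = 76708/(266/23 + 5/808) = 76708/(215043/18584) = 76708*(18584/215043) = 1425541472/215043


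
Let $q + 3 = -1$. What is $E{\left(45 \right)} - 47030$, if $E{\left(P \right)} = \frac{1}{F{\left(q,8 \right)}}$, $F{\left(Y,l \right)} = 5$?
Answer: $- \frac{235149}{5} \approx -47030.0$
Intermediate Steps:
$q = -4$ ($q = -3 - 1 = -4$)
$E{\left(P \right)} = \frac{1}{5}$
$E{\left(45 \right)} - 47030 = \frac{1}{5} - 47030 = - \frac{235149}{5}$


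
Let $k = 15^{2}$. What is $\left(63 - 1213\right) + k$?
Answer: $-925$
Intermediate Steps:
$k = 225$
$\left(63 - 1213\right) + k = \left(63 - 1213\right) + 225 = -1150 + 225 = -925$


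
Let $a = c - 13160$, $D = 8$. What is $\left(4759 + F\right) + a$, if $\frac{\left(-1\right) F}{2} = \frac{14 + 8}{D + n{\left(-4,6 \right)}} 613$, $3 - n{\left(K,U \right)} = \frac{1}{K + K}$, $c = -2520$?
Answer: $- \frac{1187745}{89} \approx -13345.0$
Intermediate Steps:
$a = -15680$ ($a = -2520 - 13160 = -15680$)
$n{\left(K,U \right)} = 3 - \frac{1}{2 K}$ ($n{\left(K,U \right)} = 3 - \frac{1}{K + K} = 3 - \frac{1}{2 K}$)
$F = - \frac{215776}{89}$ ($F = - 2 \frac{14 + 8}{8 + \left(3 - \frac{1}{2 \left(-4\right)}\right)} 613 = - 2 \frac{22}{8 + \left(3 - - \frac{1}{8}\right)} 613 = - 2 \frac{22}{8 + \left(3 + \frac{1}{8}\right)} 613 = - 2 \frac{22}{8 + \frac{25}{8}} \cdot 613 = - 2 \frac{22}{\frac{89}{8}} \cdot 613 = - 2 \cdot 22 \cdot \frac{8}{89} \cdot 613 = - 2 \cdot \frac{176}{89} \cdot 613 = \left(-2\right) \frac{107888}{89} = - \frac{215776}{89} \approx -2424.4$)
$\left(4759 + F\right) + a = \left(4759 - \frac{215776}{89}\right) - 15680 = \frac{207775}{89} - 15680 = - \frac{1187745}{89}$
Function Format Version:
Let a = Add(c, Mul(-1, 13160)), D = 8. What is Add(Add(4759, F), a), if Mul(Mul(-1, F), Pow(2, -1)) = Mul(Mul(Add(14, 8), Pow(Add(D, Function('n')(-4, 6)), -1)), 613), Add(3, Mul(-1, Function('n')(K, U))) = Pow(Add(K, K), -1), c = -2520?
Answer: Rational(-1187745, 89) ≈ -13345.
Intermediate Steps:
a = -15680 (a = Add(-2520, Mul(-1, 13160)) = Add(-2520, -13160) = -15680)
Function('n')(K, U) = Add(3, Mul(Rational(-1, 2), Pow(K, -1))) (Function('n')(K, U) = Add(3, Mul(-1, Pow(Add(K, K), -1))) = Add(3, Mul(-1, Pow(Mul(2, K), -1))) = Add(3, Mul(-1, Mul(Rational(1, 2), Pow(K, -1)))) = Add(3, Mul(Rational(-1, 2), Pow(K, -1))))
F = Rational(-215776, 89) (F = Mul(-2, Mul(Mul(Add(14, 8), Pow(Add(8, Add(3, Mul(Rational(-1, 2), Pow(-4, -1)))), -1)), 613)) = Mul(-2, Mul(Mul(22, Pow(Add(8, Add(3, Mul(Rational(-1, 2), Rational(-1, 4)))), -1)), 613)) = Mul(-2, Mul(Mul(22, Pow(Add(8, Add(3, Rational(1, 8))), -1)), 613)) = Mul(-2, Mul(Mul(22, Pow(Add(8, Rational(25, 8)), -1)), 613)) = Mul(-2, Mul(Mul(22, Pow(Rational(89, 8), -1)), 613)) = Mul(-2, Mul(Mul(22, Rational(8, 89)), 613)) = Mul(-2, Mul(Rational(176, 89), 613)) = Mul(-2, Rational(107888, 89)) = Rational(-215776, 89) ≈ -2424.4)
Add(Add(4759, F), a) = Add(Add(4759, Rational(-215776, 89)), -15680) = Add(Rational(207775, 89), -15680) = Rational(-1187745, 89)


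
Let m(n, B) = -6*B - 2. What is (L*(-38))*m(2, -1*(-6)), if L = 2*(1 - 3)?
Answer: -5776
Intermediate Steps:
m(n, B) = -2 - 6*B
L = -4 (L = 2*(-2) = -4)
(L*(-38))*m(2, -1*(-6)) = (-4*(-38))*(-2 - (-6)*(-6)) = 152*(-2 - 6*6) = 152*(-2 - 36) = 152*(-38) = -5776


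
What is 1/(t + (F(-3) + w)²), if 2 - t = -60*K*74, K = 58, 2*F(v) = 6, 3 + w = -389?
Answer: 1/408843 ≈ 2.4459e-6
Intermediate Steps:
w = -392 (w = -3 - 389 = -392)
F(v) = 3 (F(v) = (½)*6 = 3)
t = 257522 (t = 2 - (-60*58)*74 = 2 - (-3480)*74 = 2 - 1*(-257520) = 2 + 257520 = 257522)
1/(t + (F(-3) + w)²) = 1/(257522 + (3 - 392)²) = 1/(257522 + (-389)²) = 1/(257522 + 151321) = 1/408843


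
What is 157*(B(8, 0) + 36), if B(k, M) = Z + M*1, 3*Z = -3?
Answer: 5495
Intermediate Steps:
Z = -1 (Z = (⅓)*(-3) = -1)
B(k, M) = -1 + M (B(k, M) = -1 + M*1 = -1 + M)
157*(B(8, 0) + 36) = 157*((-1 + 0) + 36) = 157*(-1 + 36) = 157*35 = 5495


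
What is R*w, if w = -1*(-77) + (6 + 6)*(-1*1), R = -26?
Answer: -1690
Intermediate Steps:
w = 65 (w = 77 + 12*(-1) = 77 - 12 = 65)
R*w = -26*65 = -1690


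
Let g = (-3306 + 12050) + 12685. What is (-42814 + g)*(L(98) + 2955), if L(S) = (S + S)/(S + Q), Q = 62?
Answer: -505750973/8 ≈ -6.3219e+7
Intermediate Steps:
L(S) = 2*S/(62 + S) (L(S) = (S + S)/(S + 62) = (2*S)/(62 + S) = 2*S/(62 + S))
g = 21429 (g = 8744 + 12685 = 21429)
(-42814 + g)*(L(98) + 2955) = (-42814 + 21429)*(2*98/(62 + 98) + 2955) = -21385*(2*98/160 + 2955) = -21385*(2*98*(1/160) + 2955) = -21385*(49/40 + 2955) = -21385*118249/40 = -505750973/8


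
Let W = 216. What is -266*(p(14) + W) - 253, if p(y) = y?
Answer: -61433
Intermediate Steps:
-266*(p(14) + W) - 253 = -266*(14 + 216) - 253 = -266*230 - 253 = -61180 - 253 = -61433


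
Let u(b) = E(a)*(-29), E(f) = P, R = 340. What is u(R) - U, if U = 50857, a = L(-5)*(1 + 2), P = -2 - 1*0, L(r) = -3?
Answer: -50799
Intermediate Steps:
P = -2 (P = -2 + 0 = -2)
a = -9 (a = -3*(1 + 2) = -3*3 = -9)
E(f) = -2
u(b) = 58 (u(b) = -2*(-29) = 58)
u(R) - U = 58 - 1*50857 = 58 - 50857 = -50799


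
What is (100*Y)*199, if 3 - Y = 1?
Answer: 39800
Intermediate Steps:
Y = 2 (Y = 3 - 1*1 = 3 - 1 = 2)
(100*Y)*199 = (100*2)*199 = 200*199 = 39800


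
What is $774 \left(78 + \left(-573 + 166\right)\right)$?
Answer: $-254646$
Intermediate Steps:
$774 \left(78 + \left(-573 + 166\right)\right) = 774 \left(78 - 407\right) = 774 \left(-329\right) = -254646$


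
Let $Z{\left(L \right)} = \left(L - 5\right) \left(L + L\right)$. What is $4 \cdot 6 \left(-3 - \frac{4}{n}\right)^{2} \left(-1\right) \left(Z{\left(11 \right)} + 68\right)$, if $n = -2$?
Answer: $-4800$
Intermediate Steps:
$Z{\left(L \right)} = 2 L \left(-5 + L\right)$ ($Z{\left(L \right)} = \left(-5 + L\right) 2 L = 2 L \left(-5 + L\right)$)
$4 \cdot 6 \left(-3 - \frac{4}{n}\right)^{2} \left(-1\right) \left(Z{\left(11 \right)} + 68\right) = 4 \cdot 6 \left(-3 - \frac{4}{-2}\right)^{2} \left(-1\right) \left(2 \cdot 11 \left(-5 + 11\right) + 68\right) = 24 \left(-3 - -2\right)^{2} \left(-1\right) \left(2 \cdot 11 \cdot 6 + 68\right) = 24 \left(-3 + 2\right)^{2} \left(-1\right) \left(132 + 68\right) = 24 \left(-1\right)^{2} \left(-1\right) 200 = 24 \cdot 1 \left(-1\right) 200 = 24 \left(-1\right) 200 = \left(-24\right) 200 = -4800$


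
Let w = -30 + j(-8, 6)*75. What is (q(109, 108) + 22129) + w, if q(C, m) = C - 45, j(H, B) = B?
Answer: 22613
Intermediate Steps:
q(C, m) = -45 + C
w = 420 (w = -30 + 6*75 = -30 + 450 = 420)
(q(109, 108) + 22129) + w = ((-45 + 109) + 22129) + 420 = (64 + 22129) + 420 = 22193 + 420 = 22613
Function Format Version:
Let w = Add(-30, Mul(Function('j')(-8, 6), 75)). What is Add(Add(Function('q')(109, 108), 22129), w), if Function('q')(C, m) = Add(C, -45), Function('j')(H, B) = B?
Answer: 22613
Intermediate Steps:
Function('q')(C, m) = Add(-45, C)
w = 420 (w = Add(-30, Mul(6, 75)) = Add(-30, 450) = 420)
Add(Add(Function('q')(109, 108), 22129), w) = Add(Add(Add(-45, 109), 22129), 420) = Add(Add(64, 22129), 420) = Add(22193, 420) = 22613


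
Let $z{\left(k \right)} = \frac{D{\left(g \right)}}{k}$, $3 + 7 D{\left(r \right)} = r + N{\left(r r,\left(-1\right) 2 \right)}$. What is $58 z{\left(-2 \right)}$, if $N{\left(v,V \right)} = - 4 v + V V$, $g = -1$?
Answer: $\frac{116}{7} \approx 16.571$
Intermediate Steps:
$N{\left(v,V \right)} = V^{2} - 4 v$ ($N{\left(v,V \right)} = - 4 v + V^{2} = V^{2} - 4 v$)
$D{\left(r \right)} = \frac{1}{7} - \frac{4 r^{2}}{7} + \frac{r}{7}$ ($D{\left(r \right)} = - \frac{3}{7} + \frac{r - \left(-4 + 4 r r\right)}{7} = - \frac{3}{7} + \frac{r - \left(-4 + 4 r^{2}\right)}{7} = - \frac{3}{7} + \frac{4 + r - 4 r^{2}}{7} = - \frac{3}{7} + \left(\frac{4}{7} - \frac{4 r^{2}}{7} + \frac{r}{7}\right) = \frac{1}{7} - \frac{4 r^{2}}{7} + \frac{r}{7}$)
$z{\left(k \right)} = - \frac{4}{7 k}$ ($z{\left(k \right)} = \frac{\frac{1}{7} - \frac{4 \left(-1\right)^{2}}{7} + \frac{1}{7} \left(-1\right)}{k} = \frac{\frac{1}{7} - \frac{4}{7} - \frac{1}{7}}{k} = - \frac{4}{7 k}$)
$58 z{\left(-2 \right)} = 58 \left(- \frac{4}{7 \left(-2\right)}\right) = 58 \left(\left(- \frac{4}{7}\right) \left(- \frac{1}{2}\right)\right) = 58 \cdot \frac{2}{7} = \frac{116}{7}$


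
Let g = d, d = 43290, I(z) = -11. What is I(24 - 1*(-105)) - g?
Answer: -43301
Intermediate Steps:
g = 43290
I(24 - 1*(-105)) - g = -11 - 1*43290 = -11 - 43290 = -43301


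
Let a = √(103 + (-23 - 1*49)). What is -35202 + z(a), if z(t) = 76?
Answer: -35126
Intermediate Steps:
a = √31 (a = √(103 + (-23 - 49)) = √(103 - 72) = √31 ≈ 5.5678)
-35202 + z(a) = -35202 + 76 = -35126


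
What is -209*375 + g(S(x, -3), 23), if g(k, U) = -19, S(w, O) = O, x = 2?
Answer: -78394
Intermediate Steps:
-209*375 + g(S(x, -3), 23) = -209*375 - 19 = -78375 - 19 = -78394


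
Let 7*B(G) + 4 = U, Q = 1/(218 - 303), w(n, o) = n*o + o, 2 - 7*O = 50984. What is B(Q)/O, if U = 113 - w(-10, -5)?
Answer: -32/25491 ≈ -0.0012553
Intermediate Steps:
O = -50982/7 (O = 2/7 - 1/7*50984 = 2/7 - 50984/7 = -50982/7 ≈ -7283.1)
w(n, o) = o + n*o
U = 68 (U = 113 - (-5)*(1 - 10) = 113 - (-5)*(-9) = 113 - 1*45 = 113 - 45 = 68)
Q = -1/85 (Q = 1/(-85) = -1/85 ≈ -0.011765)
B(G) = 64/7 (B(G) = -4/7 + (1/7)*68 = -4/7 + 68/7 = 64/7)
B(Q)/O = 64/(7*(-50982/7)) = (64/7)*(-7/50982) = -32/25491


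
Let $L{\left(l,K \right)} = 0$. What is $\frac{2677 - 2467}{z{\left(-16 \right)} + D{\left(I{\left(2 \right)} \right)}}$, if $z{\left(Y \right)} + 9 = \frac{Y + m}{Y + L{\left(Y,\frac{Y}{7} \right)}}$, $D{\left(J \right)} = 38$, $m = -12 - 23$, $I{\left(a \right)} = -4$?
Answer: $\frac{672}{103} \approx 6.5243$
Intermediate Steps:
$m = -35$
$z{\left(Y \right)} = -9 + \frac{-35 + Y}{Y}$ ($z{\left(Y \right)} = -9 + \frac{Y - 35}{Y + 0} = -9 + \frac{-35 + Y}{Y}$)
$\frac{2677 - 2467}{z{\left(-16 \right)} + D{\left(I{\left(2 \right)} \right)}} = \frac{2677 - 2467}{\left(-8 - \frac{35}{-16}\right) + 38} = \frac{210}{\left(-8 - - \frac{35}{16}\right) + 38} = \frac{210}{\left(-8 + \frac{35}{16}\right) + 38} = \frac{210}{- \frac{93}{16} + 38} = \frac{210}{\frac{515}{16}} = 210 \cdot \frac{16}{515} = \frac{672}{103}$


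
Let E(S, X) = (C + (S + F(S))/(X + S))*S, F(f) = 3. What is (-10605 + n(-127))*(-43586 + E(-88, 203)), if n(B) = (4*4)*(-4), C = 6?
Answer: 10809041294/23 ≈ 4.6996e+8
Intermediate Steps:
n(B) = -64 (n(B) = 16*(-4) = -64)
E(S, X) = S*(6 + (3 + S)/(S + X)) (E(S, X) = (6 + (S + 3)/(X + S))*S = (6 + (3 + S)/(S + X))*S = S*(6 + (3 + S)/(S + X)))
(-10605 + n(-127))*(-43586 + E(-88, 203)) = (-10605 - 64)*(-43586 - 88*(3 + 6*203 + 7*(-88))/(-88 + 203)) = -10669*(-43586 - 88*(3 + 1218 - 616)/115) = -10669*(-43586 - 88*1/115*605) = -10669*(-43586 - 10648/23) = -10669*(-1013126/23) = 10809041294/23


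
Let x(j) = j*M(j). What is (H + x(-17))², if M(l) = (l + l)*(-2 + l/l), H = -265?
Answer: 710649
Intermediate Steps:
M(l) = -2*l (M(l) = (2*l)*(-2 + 1) = (2*l)*(-1) = -2*l)
x(j) = -2*j² (x(j) = j*(-2*j) = -2*j²)
(H + x(-17))² = (-265 - 2*(-17)²)² = (-265 - 2*289)² = (-265 - 578)² = (-843)² = 710649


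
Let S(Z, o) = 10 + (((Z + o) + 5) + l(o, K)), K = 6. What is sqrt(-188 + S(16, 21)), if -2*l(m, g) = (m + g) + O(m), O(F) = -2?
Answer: 3*I*sqrt(66)/2 ≈ 12.186*I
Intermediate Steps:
l(m, g) = 1 - g/2 - m/2 (l(m, g) = -((m + g) - 2)/2 = -((g + m) - 2)/2 = -(-2 + g + m)/2 = 1 - g/2 - m/2)
S(Z, o) = 13 + Z + o/2 (S(Z, o) = 10 + (((Z + o) + 5) + (1 - 1/2*6 - o/2)) = 10 + ((5 + Z + o) + (1 - 3 - o/2)) = 10 + ((5 + Z + o) + (-2 - o/2)) = 10 + (3 + Z + o/2) = 13 + Z + o/2)
sqrt(-188 + S(16, 21)) = sqrt(-188 + (13 + 16 + (1/2)*21)) = sqrt(-188 + (13 + 16 + 21/2)) = sqrt(-188 + 79/2) = sqrt(-297/2) = 3*I*sqrt(66)/2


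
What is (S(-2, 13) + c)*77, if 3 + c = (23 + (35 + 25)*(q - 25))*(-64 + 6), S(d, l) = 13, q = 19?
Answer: 1505812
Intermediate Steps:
c = 19543 (c = -3 + (23 + (35 + 25)*(19 - 25))*(-64 + 6) = -3 + (23 + 60*(-6))*(-58) = -3 + (23 - 360)*(-58) = -3 - 337*(-58) = -3 + 19546 = 19543)
(S(-2, 13) + c)*77 = (13 + 19543)*77 = 19556*77 = 1505812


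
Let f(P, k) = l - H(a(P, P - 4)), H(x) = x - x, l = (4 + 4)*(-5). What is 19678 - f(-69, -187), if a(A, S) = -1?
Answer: 19718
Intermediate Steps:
l = -40 (l = 8*(-5) = -40)
H(x) = 0
f(P, k) = -40 (f(P, k) = -40 - 1*0 = -40 + 0 = -40)
19678 - f(-69, -187) = 19678 - 1*(-40) = 19678 + 40 = 19718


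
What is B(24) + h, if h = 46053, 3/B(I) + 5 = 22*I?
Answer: 24085722/523 ≈ 46053.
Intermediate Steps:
B(I) = 3/(-5 + 22*I)
B(24) + h = 3/(-5 + 22*24) + 46053 = 3/(-5 + 528) + 46053 = 3/523 + 46053 = 24085722/523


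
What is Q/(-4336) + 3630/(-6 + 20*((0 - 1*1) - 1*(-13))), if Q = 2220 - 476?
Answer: 159704/10569 ≈ 15.111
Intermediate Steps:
Q = 1744
Q/(-4336) + 3630/(-6 + 20*((0 - 1*1) - 1*(-13))) = 1744/(-4336) + 3630/(-6 + 20*((0 - 1*1) - 1*(-13))) = 1744*(-1/4336) + 3630/(-6 + 20*((0 - 1) + 13)) = -109/271 + 3630/(-6 + 20*(-1 + 13)) = -109/271 + 3630/(-6 + 20*12) = -109/271 + 3630/(-6 + 240) = -109/271 + 3630/234 = -109/271 + 3630*(1/234) = -109/271 + 605/39 = 159704/10569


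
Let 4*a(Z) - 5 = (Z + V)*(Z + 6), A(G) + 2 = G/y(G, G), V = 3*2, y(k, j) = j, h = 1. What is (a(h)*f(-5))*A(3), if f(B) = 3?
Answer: -81/2 ≈ -40.500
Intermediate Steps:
V = 6
A(G) = -1 (A(G) = -2 + G/G = -2 + 1 = -1)
a(Z) = 5/4 + (6 + Z)²/4 (a(Z) = 5/4 + ((Z + 6)*(Z + 6))/4 = 5/4 + ((6 + Z)*(6 + Z))/4 = 5/4 + (6 + Z)²/4)
(a(h)*f(-5))*A(3) = ((41/4 + 3*1 + (¼)*1²)*3)*(-1) = ((41/4 + 3 + (¼)*1)*3)*(-1) = ((41/4 + 3 + ¼)*3)*(-1) = ((27/2)*3)*(-1) = (81/2)*(-1) = -81/2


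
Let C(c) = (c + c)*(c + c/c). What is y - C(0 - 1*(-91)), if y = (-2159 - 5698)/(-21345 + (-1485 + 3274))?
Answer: -327437807/19556 ≈ -16744.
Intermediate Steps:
C(c) = 2*c*(1 + c) (C(c) = (2*c)*(c + 1) = (2*c)*(1 + c) = 2*c*(1 + c))
y = 7857/19556 (y = -7857/(-21345 + 1789) = -7857/(-19556) = -7857*(-1/19556) = 7857/19556 ≈ 0.40177)
y - C(0 - 1*(-91)) = 7857/19556 - 2*(0 - 1*(-91))*(1 + (0 - 1*(-91))) = 7857/19556 - 2*(0 + 91)*(1 + (0 + 91)) = 7857/19556 - 2*91*(1 + 91) = 7857/19556 - 2*91*92 = 7857/19556 - 1*16744 = 7857/19556 - 16744 = -327437807/19556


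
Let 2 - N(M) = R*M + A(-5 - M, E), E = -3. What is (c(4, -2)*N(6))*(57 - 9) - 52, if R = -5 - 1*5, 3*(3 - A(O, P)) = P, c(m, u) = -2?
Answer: -5620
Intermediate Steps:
A(O, P) = 3 - P/3
R = -10 (R = -5 - 5 = -10)
N(M) = -2 + 10*M (N(M) = 2 - (-10*M + (3 - ⅓*(-3))) = 2 - (-10*M + (3 + 1)) = 2 - (-10*M + 4) = 2 - (4 - 10*M) = 2 + (-4 + 10*M) = -2 + 10*M)
(c(4, -2)*N(6))*(57 - 9) - 52 = (-2*(-2 + 10*6))*(57 - 9) - 52 = -2*(-2 + 60)*48 - 52 = -2*58*48 - 52 = -116*48 - 52 = -5568 - 52 = -5620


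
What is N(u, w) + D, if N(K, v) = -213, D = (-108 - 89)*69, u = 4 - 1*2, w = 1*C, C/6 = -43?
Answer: -13806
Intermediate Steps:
C = -258 (C = 6*(-43) = -258)
w = -258 (w = 1*(-258) = -258)
u = 2 (u = 4 - 2 = 2)
D = -13593 (D = -197*69 = -13593)
N(u, w) + D = -213 - 13593 = -13806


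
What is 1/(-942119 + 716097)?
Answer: -1/226022 ≈ -4.4243e-6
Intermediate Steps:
1/(-942119 + 716097) = 1/(-226022) = -1/226022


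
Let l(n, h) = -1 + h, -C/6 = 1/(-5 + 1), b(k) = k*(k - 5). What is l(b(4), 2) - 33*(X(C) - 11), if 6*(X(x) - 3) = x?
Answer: 1027/4 ≈ 256.75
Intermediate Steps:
b(k) = k*(-5 + k)
C = 3/2 (C = -6/(-5 + 1) = -6/(-4) = -6*(-¼) = 3/2 ≈ 1.5000)
X(x) = 3 + x/6
l(b(4), 2) - 33*(X(C) - 11) = (-1 + 2) - 33*((3 + (⅙)*(3/2)) - 11) = 1 - 33*((3 + ¼) - 11) = 1 - 33*(13/4 - 11) = 1 - 33*(-31/4) = 1 + 1023/4 = 1027/4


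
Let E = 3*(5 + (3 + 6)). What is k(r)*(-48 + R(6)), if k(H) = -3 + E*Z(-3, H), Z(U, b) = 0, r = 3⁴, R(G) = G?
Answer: 126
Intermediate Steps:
r = 81
E = 42 (E = 3*(5 + 9) = 3*14 = 42)
k(H) = -3 (k(H) = -3 + 42*0 = -3 + 0 = -3)
k(r)*(-48 + R(6)) = -3*(-48 + 6) = -3*(-42) = 126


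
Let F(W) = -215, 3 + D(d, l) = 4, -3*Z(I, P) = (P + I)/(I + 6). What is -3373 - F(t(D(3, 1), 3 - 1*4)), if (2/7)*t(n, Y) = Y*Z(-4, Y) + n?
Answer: -3158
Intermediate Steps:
Z(I, P) = -(I + P)/(3*(6 + I)) (Z(I, P) = -(P + I)/(3*(I + 6)) = -(I + P)/(3*(6 + I)))
D(d, l) = 1 (D(d, l) = -3 + 4 = 1)
t(n, Y) = 7*n/2 + 7*Y*(⅔ - Y/6)/2 (t(n, Y) = 7*(Y*((-1*(-4) - Y)/(3*(6 - 4))) + n)/2 = 7*(Y*((⅓)*(4 - Y)/2) + n)/2 = 7*(Y*((⅓)*(½)*(4 - Y)) + n)/2 = 7*(Y*(⅔ - Y/6) + n)/2 = 7*(n + Y*(⅔ - Y/6))/2 = 7*n/2 + 7*Y*(⅔ - Y/6)/2)
-3373 - F(t(D(3, 1), 3 - 1*4)) = -3373 - 1*(-215) = -3373 + 215 = -3158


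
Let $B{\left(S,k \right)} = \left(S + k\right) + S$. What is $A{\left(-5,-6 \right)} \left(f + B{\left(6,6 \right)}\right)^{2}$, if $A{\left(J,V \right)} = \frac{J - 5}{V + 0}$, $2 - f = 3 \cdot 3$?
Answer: $\frac{605}{3} \approx 201.67$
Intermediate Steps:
$B{\left(S,k \right)} = k + 2 S$
$f = -7$ ($f = 2 - 3 \cdot 3 = 2 - 9 = -7$)
$A{\left(J,V \right)} = \frac{-5 + J}{V}$
$A{\left(-5,-6 \right)} \left(f + B{\left(6,6 \right)}\right)^{2} = \frac{-5 - 5}{-6} \left(-7 + \left(6 + 2 \cdot 6\right)\right)^{2} = \left(- \frac{1}{6}\right) \left(-10\right) \left(-7 + \left(6 + 12\right)\right)^{2} = \frac{5 \left(-7 + 18\right)^{2}}{3} = \frac{5 \cdot 11^{2}}{3} = \frac{5}{3} \cdot 121 = \frac{605}{3}$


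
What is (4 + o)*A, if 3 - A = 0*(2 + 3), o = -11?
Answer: -21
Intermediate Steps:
A = 3 (A = 3 - 0*(2 + 3) = 3 - 0*5 = 3 - 1*0 = 3 + 0 = 3)
(4 + o)*A = (4 - 11)*3 = -7*3 = -21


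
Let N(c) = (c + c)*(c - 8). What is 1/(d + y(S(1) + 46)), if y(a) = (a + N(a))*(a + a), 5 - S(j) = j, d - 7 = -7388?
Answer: 1/417619 ≈ 2.3945e-6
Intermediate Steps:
d = -7381 (d = 7 - 7388 = -7381)
S(j) = 5 - j
N(c) = 2*c*(-8 + c) (N(c) = (2*c)*(-8 + c) = 2*c*(-8 + c))
y(a) = 2*a*(a + 2*a*(-8 + a)) (y(a) = (a + 2*a*(-8 + a))*(a + a) = (a + 2*a*(-8 + a))*(2*a) = 2*a*(a + 2*a*(-8 + a)))
1/(d + y(S(1) + 46)) = 1/(-7381 + ((5 - 1*1) + 46)²*(-30 + 4*((5 - 1*1) + 46))) = 1/(-7381 + ((5 - 1) + 46)²*(-30 + 4*((5 - 1) + 46))) = 1/(-7381 + (4 + 46)²*(-30 + 4*(4 + 46))) = 1/(-7381 + 50²*(-30 + 4*50)) = 1/(-7381 + 2500*(-30 + 200)) = 1/(-7381 + 2500*170) = 1/(-7381 + 425000) = 1/417619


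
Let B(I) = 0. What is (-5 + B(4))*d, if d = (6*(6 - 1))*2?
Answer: -300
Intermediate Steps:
d = 60 (d = (6*5)*2 = 30*2 = 60)
(-5 + B(4))*d = (-5 + 0)*60 = -5*60 = -300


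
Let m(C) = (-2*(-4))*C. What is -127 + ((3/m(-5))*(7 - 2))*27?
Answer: -1097/8 ≈ -137.13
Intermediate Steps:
m(C) = 8*C
-127 + ((3/m(-5))*(7 - 2))*27 = -127 + ((3/((8*(-5))))*(7 - 2))*27 = -127 + ((3/(-40))*5)*27 = -127 + ((3*(-1/40))*5)*27 = -127 - 3/40*5*27 = -127 - 3/8*27 = -127 - 81/8 = -1097/8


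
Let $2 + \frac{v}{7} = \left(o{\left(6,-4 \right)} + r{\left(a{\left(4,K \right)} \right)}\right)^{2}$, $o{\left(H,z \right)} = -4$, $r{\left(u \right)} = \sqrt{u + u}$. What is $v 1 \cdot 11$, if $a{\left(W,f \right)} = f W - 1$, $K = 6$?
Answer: $4620 - 616 \sqrt{46} \approx 442.08$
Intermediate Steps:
$a{\left(W,f \right)} = -1 + W f$ ($a{\left(W,f \right)} = W f - 1 = -1 + W f$)
$r{\left(u \right)} = \sqrt{2} \sqrt{u}$ ($r{\left(u \right)} = \sqrt{2 u} = \sqrt{2} \sqrt{u}$)
$v = -14 + 7 \left(-4 + \sqrt{46}\right)^{2}$ ($v = -14 + 7 \left(-4 + \sqrt{2} \sqrt{-1 + 4 \cdot 6}\right)^{2} = -14 + 7 \left(-4 + \sqrt{2} \sqrt{-1 + 24}\right)^{2} = -14 + 7 \left(-4 + \sqrt{2} \sqrt{23}\right)^{2} = -14 + 7 \left(-4 + \sqrt{46}\right)^{2} \approx 40.19$)
$v 1 \cdot 11 = \left(420 - 56 \sqrt{46}\right) 1 \cdot 11 = \left(420 - 56 \sqrt{46}\right) 11 = 4620 - 616 \sqrt{46}$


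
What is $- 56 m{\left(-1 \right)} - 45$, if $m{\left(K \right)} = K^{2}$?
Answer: $-101$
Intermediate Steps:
$- 56 m{\left(-1 \right)} - 45 = - 56 \left(-1\right)^{2} - 45 = \left(-56\right) 1 - 45 = -56 - 45 = -101$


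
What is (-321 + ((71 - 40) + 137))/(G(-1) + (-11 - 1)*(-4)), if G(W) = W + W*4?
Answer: -153/43 ≈ -3.5581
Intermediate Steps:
G(W) = 5*W (G(W) = W + 4*W = 5*W)
(-321 + ((71 - 40) + 137))/(G(-1) + (-11 - 1)*(-4)) = (-321 + ((71 - 40) + 137))/(5*(-1) + (-11 - 1)*(-4)) = (-321 + (31 + 137))/(-5 - 12*(-4)) = (-321 + 168)/(-5 + 48) = -153/43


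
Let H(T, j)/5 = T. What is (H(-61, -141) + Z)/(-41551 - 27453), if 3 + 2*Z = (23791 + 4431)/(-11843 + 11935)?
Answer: 14087/6348368 ≈ 0.0022190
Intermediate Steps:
H(T, j) = 5*T
Z = 13973/92 (Z = -3/2 + ((23791 + 4431)/(-11843 + 11935))/2 = -3/2 + (28222/92)/2 = -3/2 + (28222*(1/92))/2 = -3/2 + (½)*(14111/46) = -3/2 + 14111/92 = 13973/92 ≈ 151.88)
(H(-61, -141) + Z)/(-41551 - 27453) = (5*(-61) + 13973/92)/(-41551 - 27453) = (-305 + 13973/92)/(-69004) = -14087/92*(-1/69004) = 14087/6348368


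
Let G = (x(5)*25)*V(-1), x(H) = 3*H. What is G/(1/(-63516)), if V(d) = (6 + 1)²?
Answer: -1167106500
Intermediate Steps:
V(d) = 49 (V(d) = 7² = 49)
G = 18375 (G = ((3*5)*25)*49 = (15*25)*49 = 375*49 = 18375)
G/(1/(-63516)) = 18375/(1/(-63516)) = 18375/(-1/63516) = 18375*(-63516) = -1167106500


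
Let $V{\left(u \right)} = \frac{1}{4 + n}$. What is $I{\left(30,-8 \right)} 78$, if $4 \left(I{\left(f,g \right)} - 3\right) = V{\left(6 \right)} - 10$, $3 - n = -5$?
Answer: $\frac{325}{8} \approx 40.625$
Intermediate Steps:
$n = 8$ ($n = 3 - -5 = 3 + 5 = 8$)
$V{\left(u \right)} = \frac{1}{12}$ ($V{\left(u \right)} = \frac{1}{4 + 8} = \frac{1}{12}$)
$I{\left(f,g \right)} = \frac{25}{48}$ ($I{\left(f,g \right)} = 3 + \frac{\frac{1}{12} - 10}{4} = 3 + \frac{1}{4} \left(- \frac{119}{12}\right) = 3 - \frac{119}{48} = \frac{25}{48}$)
$I{\left(30,-8 \right)} 78 = \frac{25}{48} \cdot 78 = \frac{325}{8}$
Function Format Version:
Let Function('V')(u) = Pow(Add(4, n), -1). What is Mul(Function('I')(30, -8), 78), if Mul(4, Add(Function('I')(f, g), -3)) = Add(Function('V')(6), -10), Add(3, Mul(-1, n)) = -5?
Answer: Rational(325, 8) ≈ 40.625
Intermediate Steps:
n = 8 (n = Add(3, Mul(-1, -5)) = Add(3, 5) = 8)
Function('V')(u) = Rational(1, 12) (Function('V')(u) = Pow(Add(4, 8), -1) = Pow(12, -1) = Rational(1, 12))
Function('I')(f, g) = Rational(25, 48) (Function('I')(f, g) = Add(3, Mul(Rational(1, 4), Add(Rational(1, 12), -10))) = Add(3, Mul(Rational(1, 4), Rational(-119, 12))) = Add(3, Rational(-119, 48)) = Rational(25, 48))
Mul(Function('I')(30, -8), 78) = Mul(Rational(25, 48), 78) = Rational(325, 8)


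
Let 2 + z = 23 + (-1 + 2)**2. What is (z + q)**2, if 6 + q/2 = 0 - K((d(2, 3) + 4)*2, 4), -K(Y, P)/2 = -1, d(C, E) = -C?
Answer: 36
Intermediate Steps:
K(Y, P) = 2 (K(Y, P) = -2*(-1) = 2)
q = -16 (q = -12 + 2*(0 - 1*2) = -12 + 2*(0 - 2) = -12 + 2*(-2) = -12 - 4 = -16)
z = 22 (z = -2 + (23 + (-1 + 2)**2) = -2 + (23 + 1**2) = -2 + (23 + 1) = -2 + 24 = 22)
(z + q)**2 = (22 - 16)**2 = 6**2 = 36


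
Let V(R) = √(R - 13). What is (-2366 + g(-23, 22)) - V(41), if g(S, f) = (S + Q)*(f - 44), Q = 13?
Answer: -2146 - 2*√7 ≈ -2151.3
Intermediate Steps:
g(S, f) = (-44 + f)*(13 + S) (g(S, f) = (S + 13)*(f - 44) = (13 + S)*(-44 + f) = (-44 + f)*(13 + S))
V(R) = √(-13 + R)
(-2366 + g(-23, 22)) - V(41) = (-2366 + (-572 - 44*(-23) + 13*22 - 23*22)) - √(-13 + 41) = (-2366 + (-572 + 1012 + 286 - 506)) - √28 = (-2366 + 220) - 2*√7 = -2146 - 2*√7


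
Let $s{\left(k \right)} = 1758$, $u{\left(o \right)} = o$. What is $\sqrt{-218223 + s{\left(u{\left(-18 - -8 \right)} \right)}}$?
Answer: $i \sqrt{216465} \approx 465.26 i$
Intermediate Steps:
$\sqrt{-218223 + s{\left(u{\left(-18 - -8 \right)} \right)}} = \sqrt{-218223 + 1758} = \sqrt{-216465} = i \sqrt{216465}$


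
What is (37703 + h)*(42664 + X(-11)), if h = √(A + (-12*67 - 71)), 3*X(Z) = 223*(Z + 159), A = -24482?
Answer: 6070032188/3 + 160996*I*√25357/3 ≈ 2.0233e+9 + 8.5456e+6*I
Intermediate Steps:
X(Z) = 11819 + 223*Z/3 (X(Z) = (223*(Z + 159))/3 = (223*(159 + Z))/3 = (35457 + 223*Z)/3 = 11819 + 223*Z/3)
h = I*√25357 (h = √(-24482 + (-12*67 - 71)) = √(-24482 + (-804 - 71)) = √(-24482 - 875) = √(-25357) = I*√25357 ≈ 159.24*I)
(37703 + h)*(42664 + X(-11)) = (37703 + I*√25357)*(42664 + (11819 + (223/3)*(-11))) = (37703 + I*√25357)*(42664 + (11819 - 2453/3)) = (37703 + I*√25357)*(42664 + 33004/3) = (37703 + I*√25357)*(160996/3) = 6070032188/3 + 160996*I*√25357/3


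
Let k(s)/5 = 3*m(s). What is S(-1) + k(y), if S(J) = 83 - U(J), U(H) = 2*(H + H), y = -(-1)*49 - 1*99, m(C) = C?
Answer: -663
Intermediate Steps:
y = -50 (y = -1*(-49) - 99 = 49 - 99 = -50)
U(H) = 4*H (U(H) = 2*(2*H) = 4*H)
S(J) = 83 - 4*J
k(s) = 15*s (k(s) = 5*(3*s) = 15*s)
S(-1) + k(y) = (83 - 4*(-1)) + 15*(-50) = (83 + 4) - 750 = 87 - 750 = -663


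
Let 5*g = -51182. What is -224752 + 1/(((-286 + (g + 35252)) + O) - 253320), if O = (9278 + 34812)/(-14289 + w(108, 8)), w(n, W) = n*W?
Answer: -137946943490269/613774042 ≈ -2.2475e+5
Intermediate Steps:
w(n, W) = W*n
g = -51182/5 (g = (⅕)*(-51182) = -51182/5 ≈ -10236.)
O = -8818/2685 (O = (9278 + 34812)/(-14289 + 8*108) = 44090/(-14289 + 864) = 44090/(-13425) = 44090*(-1/13425) = -8818/2685 ≈ -3.2842)
-224752 + 1/(((-286 + (g + 35252)) + O) - 253320) = -224752 + 1/(((-286 + (-51182/5 + 35252)) - 8818/2685) - 253320) = -224752 + 1/(((-286 + 125078/5) - 8818/2685) - 253320) = -224752 + 1/((123648/5 - 8818/2685) - 253320) = -224752 + 1/(66390158/2685 - 253320) = -224752 + 1/(-613774042/2685) = -224752 - 2685/613774042 = -137946943490269/613774042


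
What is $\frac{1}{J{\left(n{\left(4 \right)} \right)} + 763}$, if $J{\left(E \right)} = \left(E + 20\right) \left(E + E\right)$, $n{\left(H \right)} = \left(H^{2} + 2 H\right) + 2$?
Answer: $\frac{1}{3155} \approx 0.00031696$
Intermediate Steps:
$n{\left(H \right)} = 2 + H^{2} + 2 H$
$J{\left(E \right)} = 2 E \left(20 + E\right)$ ($J{\left(E \right)} = \left(20 + E\right) 2 E = 2 E \left(20 + E\right)$)
$\frac{1}{J{\left(n{\left(4 \right)} \right)} + 763} = \frac{1}{2 \left(2 + 4^{2} + 2 \cdot 4\right) \left(20 + \left(2 + 4^{2} + 2 \cdot 4\right)\right) + 763} = \frac{1}{2 \left(2 + 16 + 8\right) \left(20 + \left(2 + 16 + 8\right)\right) + 763} = \frac{1}{2 \cdot 26 \left(20 + 26\right) + 763} = \frac{1}{2 \cdot 26 \cdot 46 + 763} = \frac{1}{2392 + 763} = \frac{1}{3155}$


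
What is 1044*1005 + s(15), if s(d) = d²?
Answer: 1049445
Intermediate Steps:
1044*1005 + s(15) = 1044*1005 + 15² = 1049220 + 225 = 1049445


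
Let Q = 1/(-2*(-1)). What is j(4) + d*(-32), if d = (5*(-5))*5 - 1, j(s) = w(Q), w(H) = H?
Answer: 8065/2 ≈ 4032.5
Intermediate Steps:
Q = 1/2 (Q = -1/2*(-1) = 1/2 ≈ 0.50000)
j(s) = 1/2
d = -126 (d = -25*5 - 1 = -125 - 1 = -126)
j(4) + d*(-32) = 1/2 - 126*(-32) = 1/2 + 4032 = 8065/2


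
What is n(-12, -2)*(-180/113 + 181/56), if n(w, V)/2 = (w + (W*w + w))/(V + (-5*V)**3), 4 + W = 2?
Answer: 0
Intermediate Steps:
W = -2 (W = -4 + 2 = -2)
n(w, V) = 0 (n(w, V) = 2*((w + (-2*w + w))/(V + (-5*V)**3)) = 2*((w - w)/(V - 125*V**3)) = 2*(0/(V - 125*V**3)) = 2*0 = 0)
n(-12, -2)*(-180/113 + 181/56) = 0*(-180/113 + 181/56) = 0*(10373/6328) = 0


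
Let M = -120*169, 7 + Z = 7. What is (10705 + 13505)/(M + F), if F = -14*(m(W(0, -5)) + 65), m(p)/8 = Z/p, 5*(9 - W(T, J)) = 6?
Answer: -2421/2119 ≈ -1.1425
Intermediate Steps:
Z = 0 (Z = -7 + 7 = 0)
W(T, J) = 39/5 (W(T, J) = 9 - ⅕*6 = 9 - 6/5 = 39/5)
m(p) = 0 (m(p) = 8*(0/p) = 8*0 = 0)
F = -910 (F = -14*(0 + 65) = -14*65 = -910)
M = -20280
(10705 + 13505)/(M + F) = (10705 + 13505)/(-20280 - 910) = 24210/(-21190) = 24210*(-1/21190) = -2421/2119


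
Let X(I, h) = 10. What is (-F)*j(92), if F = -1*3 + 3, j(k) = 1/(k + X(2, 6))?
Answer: 0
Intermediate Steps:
j(k) = 1/(10 + k) (j(k) = 1/(k + 10) = 1/(10 + k))
F = 0 (F = -3 + 3 = 0)
(-F)*j(92) = (-1*0)/(10 + 92) = 0/102 = 0*(1/102) = 0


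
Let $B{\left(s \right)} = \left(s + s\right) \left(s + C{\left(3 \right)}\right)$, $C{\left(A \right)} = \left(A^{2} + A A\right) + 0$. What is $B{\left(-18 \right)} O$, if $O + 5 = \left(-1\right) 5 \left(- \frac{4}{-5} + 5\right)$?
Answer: $0$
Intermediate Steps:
$C{\left(A \right)} = 2 A^{2}$ ($C{\left(A \right)} = \left(A^{2} + A^{2}\right) + 0 = 2 A^{2} + 0 = 2 A^{2}$)
$O = -34$ ($O = -5 + \left(-1\right) 5 \left(- \frac{4}{-5} + 5\right) = -5 - 5 \left(\left(-4\right) \left(- \frac{1}{5}\right) + 5\right) = -5 - 5 \left(\frac{4}{5} + 5\right) = -5 - 29 = -34$)
$B{\left(s \right)} = 2 s \left(18 + s\right)$ ($B{\left(s \right)} = \left(s + s\right) \left(s + 2 \cdot 3^{2}\right) = 2 s \left(s + 2 \cdot 9\right) = 2 s \left(s + 18\right) = 2 s \left(18 + s\right)$)
$B{\left(-18 \right)} O = 2 \left(-18\right) \left(18 - 18\right) \left(-34\right) = 2 \left(-18\right) 0 \left(-34\right) = 0 \left(-34\right) = 0$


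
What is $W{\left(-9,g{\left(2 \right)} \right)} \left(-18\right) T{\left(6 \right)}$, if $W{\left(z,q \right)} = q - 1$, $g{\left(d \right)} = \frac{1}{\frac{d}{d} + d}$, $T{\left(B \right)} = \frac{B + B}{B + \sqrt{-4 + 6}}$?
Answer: $\frac{432}{17} - \frac{72 \sqrt{2}}{17} \approx 19.422$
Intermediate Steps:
$T{\left(B \right)} = \frac{2 B}{B + \sqrt{2}}$
$g{\left(d \right)} = \frac{1}{1 + d}$
$W{\left(z,q \right)} = -1 + q$ ($W{\left(z,q \right)} = q - 1 = -1 + q$)
$W{\left(-9,g{\left(2 \right)} \right)} \left(-18\right) T{\left(6 \right)} = \left(-1 + \frac{1}{1 + 2}\right) \left(-18\right) 2 \cdot 6 \frac{1}{6 + \sqrt{2}} = \left(-1 + \frac{1}{3}\right) \left(-18\right) \frac{12}{6 + \sqrt{2}} = \left(- \frac{2}{3}\right) \left(-18\right) \frac{12}{6 + \sqrt{2}} = 12 \frac{12}{6 + \sqrt{2}} = \frac{144}{6 + \sqrt{2}}$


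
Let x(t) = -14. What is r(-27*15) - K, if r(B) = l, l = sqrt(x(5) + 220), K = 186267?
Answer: -186267 + sqrt(206) ≈ -1.8625e+5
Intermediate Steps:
l = sqrt(206) (l = sqrt(-14 + 220) = sqrt(206) ≈ 14.353)
r(B) = sqrt(206)
r(-27*15) - K = sqrt(206) - 1*186267 = sqrt(206) - 186267 = -186267 + sqrt(206)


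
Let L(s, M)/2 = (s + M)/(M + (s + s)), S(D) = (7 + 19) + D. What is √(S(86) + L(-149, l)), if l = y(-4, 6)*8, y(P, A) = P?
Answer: √3079065/165 ≈ 10.635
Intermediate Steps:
S(D) = 26 + D
l = -32 (l = -4*8 = -32)
L(s, M) = 2*(M + s)/(M + 2*s) (L(s, M) = 2*((s + M)/(M + (s + s))) = 2*((M + s)/(M + 2*s)) = 2*(M + s)/(M + 2*s))
√(S(86) + L(-149, l)) = √((26 + 86) + 2*(-32 - 149)/(-32 + 2*(-149))) = √(112 + 2*(-181)/(-32 - 298)) = √(112 + 2*(-181)/(-330)) = √(112 + 2*(-1/330)*(-181)) = √(112 + 181/165) = √(18661/165) = √3079065/165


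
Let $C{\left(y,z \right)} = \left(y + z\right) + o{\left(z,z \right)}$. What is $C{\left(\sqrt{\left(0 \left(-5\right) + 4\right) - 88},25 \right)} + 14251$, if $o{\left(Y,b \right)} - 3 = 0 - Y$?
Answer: $14254 + 2 i \sqrt{21} \approx 14254.0 + 9.1651 i$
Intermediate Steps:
$o{\left(Y,b \right)} = 3 - Y$ ($o{\left(Y,b \right)} = 3 + \left(0 - Y\right) = 3 - Y$)
$C{\left(y,z \right)} = 3 + y$ ($C{\left(y,z \right)} = \left(y + z\right) - \left(-3 + z\right) = 3 + y$)
$C{\left(\sqrt{\left(0 \left(-5\right) + 4\right) - 88},25 \right)} + 14251 = \left(3 + \sqrt{\left(0 \left(-5\right) + 4\right) - 88}\right) + 14251 = \left(3 + \sqrt{\left(0 + 4\right) - 88}\right) + 14251 = \left(3 + \sqrt{4 - 88}\right) + 14251 = \left(3 + \sqrt{-84}\right) + 14251 = \left(3 + 2 i \sqrt{21}\right) + 14251 = 14254 + 2 i \sqrt{21}$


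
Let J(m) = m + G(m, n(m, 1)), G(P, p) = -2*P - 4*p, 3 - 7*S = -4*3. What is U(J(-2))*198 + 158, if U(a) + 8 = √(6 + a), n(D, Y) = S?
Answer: -1426 + 396*I*√7/7 ≈ -1426.0 + 149.67*I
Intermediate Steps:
S = 15/7 (S = 3/7 - (-4)*3/7 = 3/7 - ⅐*(-12) = 3/7 + 12/7 = 15/7 ≈ 2.1429)
n(D, Y) = 15/7
G(P, p) = -4*p - 2*P
J(m) = -60/7 - m (J(m) = m + (-4*15/7 - 2*m) = m + (-60/7 - 2*m) = -60/7 - m)
U(a) = -8 + √(6 + a)
U(J(-2))*198 + 158 = (-8 + √(6 + (-60/7 - 1*(-2))))*198 + 158 = (-8 + √(6 + (-60/7 + 2)))*198 + 158 = (-8 + √(6 - 46/7))*198 + 158 = (-8 + √(-4/7))*198 + 158 = (-8 + 2*I*√7/7)*198 + 158 = (-1584 + 396*I*√7/7) + 158 = -1426 + 396*I*√7/7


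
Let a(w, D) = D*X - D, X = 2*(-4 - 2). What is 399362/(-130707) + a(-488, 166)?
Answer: -282465068/130707 ≈ -2161.1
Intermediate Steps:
X = -12 (X = 2*(-6) = -12)
a(w, D) = -13*D (a(w, D) = D*(-12) - D = -12*D - D = -13*D)
399362/(-130707) + a(-488, 166) = 399362/(-130707) - 13*166 = 399362*(-1/130707) - 2158 = -399362/130707 - 2158 = -282465068/130707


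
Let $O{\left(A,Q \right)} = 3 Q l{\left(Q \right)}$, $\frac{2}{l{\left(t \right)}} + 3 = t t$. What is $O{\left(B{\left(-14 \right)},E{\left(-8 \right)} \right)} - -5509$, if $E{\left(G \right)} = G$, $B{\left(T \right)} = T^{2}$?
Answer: $\frac{336001}{61} \approx 5508.2$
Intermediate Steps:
$l{\left(t \right)} = \frac{2}{-3 + t^{2}}$ ($l{\left(t \right)} = \frac{2}{-3 + t t} = \frac{2}{-3 + t^{2}}$)
$O{\left(A,Q \right)} = \frac{6 Q}{-3 + Q^{2}}$ ($O{\left(A,Q \right)} = 3 Q \frac{2}{-3 + Q^{2}} = \frac{6 Q}{-3 + Q^{2}}$)
$O{\left(B{\left(-14 \right)},E{\left(-8 \right)} \right)} - -5509 = 6 \left(-8\right) \frac{1}{-3 + \left(-8\right)^{2}} - -5509 = 6 \left(-8\right) \frac{1}{-3 + 64} + 5509 = 6 \left(-8\right) \frac{1}{61} + 5509 = - \frac{48}{61} + 5509 = \frac{336001}{61}$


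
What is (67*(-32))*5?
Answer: -10720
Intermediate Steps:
(67*(-32))*5 = -2144*5 = -10720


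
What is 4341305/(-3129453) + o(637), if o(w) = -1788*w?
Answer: -3564313612373/3129453 ≈ -1.1390e+6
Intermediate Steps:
4341305/(-3129453) + o(637) = 4341305/(-3129453) - 1788*637 = 4341305*(-1/3129453) - 1138956 = -4341305/3129453 - 1138956 = -3564313612373/3129453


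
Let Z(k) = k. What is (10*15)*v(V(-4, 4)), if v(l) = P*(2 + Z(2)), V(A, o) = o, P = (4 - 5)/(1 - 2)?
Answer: 600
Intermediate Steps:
P = 1 (P = -1/(-1) = -1*(-1) = 1)
v(l) = 4 (v(l) = 1*(2 + 2) = 1*4 = 4)
(10*15)*v(V(-4, 4)) = (10*15)*4 = 150*4 = 600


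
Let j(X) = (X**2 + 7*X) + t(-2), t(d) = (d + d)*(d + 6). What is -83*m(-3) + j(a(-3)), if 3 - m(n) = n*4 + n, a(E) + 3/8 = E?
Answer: -97423/64 ≈ -1522.2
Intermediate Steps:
a(E) = -3/8 + E
t(d) = 2*d*(6 + d) (t(d) = (2*d)*(6 + d) = 2*d*(6 + d))
m(n) = 3 - 5*n (m(n) = 3 - (n*4 + n) = 3 - (4*n + n) = 3 - 5*n)
j(X) = -16 + X**2 + 7*X (j(X) = (X**2 + 7*X) + 2*(-2)*(6 - 2) = (X**2 + 7*X) + 2*(-2)*4 = (X**2 + 7*X) - 16 = -16 + X**2 + 7*X)
-83*m(-3) + j(a(-3)) = -83*(3 - 5*(-3)) + (-16 + (-3/8 - 3)**2 + 7*(-3/8 - 3)) = -83*(3 + 15) + (-16 + (-27/8)**2 + 7*(-27/8)) = -83*18 + (-16 + 729/64 - 189/8) = -1494 - 1807/64 = -97423/64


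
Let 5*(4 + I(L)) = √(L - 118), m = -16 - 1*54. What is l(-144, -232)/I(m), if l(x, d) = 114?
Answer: -950/49 - 95*I*√47/49 ≈ -19.388 - 13.292*I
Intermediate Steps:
m = -70 (m = -16 - 54 = -70)
I(L) = -4 + √(-118 + L)/5 (I(L) = -4 + √(L - 118)/5 = -4 + √(-118 + L)/5)
l(-144, -232)/I(m) = 114/(-4 + √(-118 - 70)/5) = 114/(-4 + √(-188)/5) = 114/(-4 + (2*I*√47)/5) = 114/(-4 + 2*I*√47/5)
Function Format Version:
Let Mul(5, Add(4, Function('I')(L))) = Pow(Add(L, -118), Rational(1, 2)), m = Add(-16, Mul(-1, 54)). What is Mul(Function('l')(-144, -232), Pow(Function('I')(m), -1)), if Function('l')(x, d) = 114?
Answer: Add(Rational(-950, 49), Mul(Rational(-95, 49), I, Pow(47, Rational(1, 2)))) ≈ Add(-19.388, Mul(-13.292, I))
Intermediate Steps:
m = -70 (m = Add(-16, -54) = -70)
Function('I')(L) = Add(-4, Mul(Rational(1, 5), Pow(Add(-118, L), Rational(1, 2)))) (Function('I')(L) = Add(-4, Mul(Rational(1, 5), Pow(Add(L, -118), Rational(1, 2)))) = Add(-4, Mul(Rational(1, 5), Pow(Add(-118, L), Rational(1, 2)))))
Mul(Function('l')(-144, -232), Pow(Function('I')(m), -1)) = Mul(114, Pow(Add(-4, Mul(Rational(1, 5), Pow(Add(-118, -70), Rational(1, 2)))), -1)) = Mul(114, Pow(Add(-4, Mul(Rational(1, 5), Pow(-188, Rational(1, 2)))), -1)) = Mul(114, Pow(Add(-4, Mul(Rational(1, 5), Mul(2, I, Pow(47, Rational(1, 2))))), -1)) = Mul(114, Pow(Add(-4, Mul(Rational(2, 5), I, Pow(47, Rational(1, 2)))), -1))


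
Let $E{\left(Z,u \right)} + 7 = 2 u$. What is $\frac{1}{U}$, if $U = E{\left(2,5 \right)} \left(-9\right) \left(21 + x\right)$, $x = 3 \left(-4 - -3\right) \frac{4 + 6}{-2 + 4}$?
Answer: $- \frac{1}{162} \approx -0.0061728$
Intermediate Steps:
$E{\left(Z,u \right)} = -7 + 2 u$
$x = -15$ ($x = 3 \left(-4 + 3\right) \frac{10}{2} = 3 \left(-1\right) 10 \cdot \frac{1}{2} = \left(-3\right) 5 = -15$)
$U = -162$ ($U = \left(-7 + 2 \cdot 5\right) \left(-9\right) \left(21 - 15\right) = \left(-7 + 10\right) \left(-9\right) 6 = 3 \left(-9\right) 6 = \left(-27\right) 6 = -162$)
$\frac{1}{U} = \frac{1}{-162} = - \frac{1}{162}$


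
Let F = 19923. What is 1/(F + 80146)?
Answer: 1/100069 ≈ 9.9931e-6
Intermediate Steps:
1/(F + 80146) = 1/(19923 + 80146) = 1/100069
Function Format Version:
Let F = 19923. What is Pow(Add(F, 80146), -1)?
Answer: Rational(1, 100069) ≈ 9.9931e-6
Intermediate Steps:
Pow(Add(F, 80146), -1) = Pow(Add(19923, 80146), -1) = Pow(100069, -1) = Rational(1, 100069)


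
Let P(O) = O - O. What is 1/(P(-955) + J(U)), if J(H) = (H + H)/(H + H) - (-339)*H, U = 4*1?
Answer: 1/1357 ≈ 0.00073692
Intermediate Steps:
P(O) = 0
U = 4
J(H) = 1 + 339*H (J(H) = (2*H)/((2*H)) + 339*H = (2*H)*(1/(2*H)) + 339*H = 1 + 339*H)
1/(P(-955) + J(U)) = 1/(0 + (1 + 339*4)) = 1/(0 + (1 + 1356)) = 1/(0 + 1357) = 1/1357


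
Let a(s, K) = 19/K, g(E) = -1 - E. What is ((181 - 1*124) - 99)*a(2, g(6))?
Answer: 114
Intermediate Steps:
((181 - 1*124) - 99)*a(2, g(6)) = ((181 - 1*124) - 99)*(19/(-1 - 1*6)) = ((181 - 124) - 99)*(19/(-1 - 6)) = (57 - 99)*(19/(-7)) = -798*(-1)/7 = -42*(-19/7) = 114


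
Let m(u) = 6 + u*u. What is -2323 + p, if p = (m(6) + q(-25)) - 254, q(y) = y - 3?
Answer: -2563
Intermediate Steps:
q(y) = -3 + y
m(u) = 6 + u²
p = -240 (p = ((6 + 6²) + (-3 - 25)) - 254 = ((6 + 36) - 28) - 254 = (42 - 28) - 254 = 14 - 254 = -240)
-2323 + p = -2323 - 240 = -2563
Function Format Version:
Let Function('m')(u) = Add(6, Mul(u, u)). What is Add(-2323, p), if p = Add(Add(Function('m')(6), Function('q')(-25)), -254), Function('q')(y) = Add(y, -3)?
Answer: -2563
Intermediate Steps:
Function('q')(y) = Add(-3, y)
Function('m')(u) = Add(6, Pow(u, 2))
p = -240 (p = Add(Add(Add(6, Pow(6, 2)), Add(-3, -25)), -254) = Add(Add(Add(6, 36), -28), -254) = Add(Add(42, -28), -254) = Add(14, -254) = -240)
Add(-2323, p) = Add(-2323, -240) = -2563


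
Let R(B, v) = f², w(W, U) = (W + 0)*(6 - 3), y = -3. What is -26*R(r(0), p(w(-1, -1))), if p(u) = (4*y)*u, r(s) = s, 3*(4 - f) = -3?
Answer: -650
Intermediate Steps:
f = 5 (f = 4 - ⅓*(-3) = 4 + 1 = 5)
w(W, U) = 3*W (w(W, U) = W*3 = 3*W)
p(u) = -12*u (p(u) = (4*(-3))*u = -12*u)
R(B, v) = 25 (R(B, v) = 5² = 25)
-26*R(r(0), p(w(-1, -1))) = -26*25 = -650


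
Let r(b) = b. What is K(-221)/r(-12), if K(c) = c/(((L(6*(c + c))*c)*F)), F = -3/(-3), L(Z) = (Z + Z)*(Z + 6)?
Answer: -1/168412608 ≈ -5.9378e-9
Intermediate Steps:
L(Z) = 2*Z*(6 + Z) (L(Z) = (2*Z)*(6 + Z) = 2*Z*(6 + Z))
F = 1 (F = -3*(-⅓) = 1)
K(c) = 1/(24*c*(6 + 12*c)) (K(c) = c/((((2*(6*(c + c))*(6 + 6*(c + c)))*c)*1)) = c/((((2*(6*(2*c))*(6 + 6*(2*c)))*c)*1)) = c/((((2*(12*c)*(6 + 12*c))*c)*1)) = c/((((24*c*(6 + 12*c))*c)*1)) = c/(((24*c²*(6 + 12*c))*1)) = c/((24*c²*(6 + 12*c))) = c*(1/(24*c²*(6 + 12*c))) = 1/(24*c*(6 + 12*c)))
K(-221)/r(-12) = ((1/144)/(-221*(1 + 2*(-221))))/(-12) = ((1/144)*(-1/221)/(1 - 442))*(-1/12) = ((1/144)*(-1/221)/(-441))*(-1/12) = ((1/144)*(-1/221)*(-1/441))*(-1/12) = (1/14034384)*(-1/12) = -1/168412608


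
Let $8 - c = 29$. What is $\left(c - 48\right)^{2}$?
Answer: $4761$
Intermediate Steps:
$c = -21$ ($c = 8 - 29 = -21$)
$\left(c - 48\right)^{2} = \left(-21 - 48\right)^{2} = \left(-69\right)^{2} = 4761$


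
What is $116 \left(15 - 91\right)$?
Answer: $-8816$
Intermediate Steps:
$116 \left(15 - 91\right) = 116 \left(-76\right) = -8816$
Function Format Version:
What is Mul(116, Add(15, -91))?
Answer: -8816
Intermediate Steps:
Mul(116, Add(15, -91)) = Mul(116, -76) = -8816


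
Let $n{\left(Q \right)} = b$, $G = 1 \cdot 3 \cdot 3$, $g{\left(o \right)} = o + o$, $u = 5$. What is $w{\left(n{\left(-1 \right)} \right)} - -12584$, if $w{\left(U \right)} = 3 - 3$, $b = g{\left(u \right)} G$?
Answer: $12584$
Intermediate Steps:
$g{\left(o \right)} = 2 o$
$G = 9$ ($G = 3 \cdot 3 = 9$)
$b = 90$ ($b = 2 \cdot 5 \cdot 9 = 10 \cdot 9 = 90$)
$n{\left(Q \right)} = 90$
$w{\left(U \right)} = 0$
$w{\left(n{\left(-1 \right)} \right)} - -12584 = 0 - -12584 = 0 + 12584 = 12584$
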